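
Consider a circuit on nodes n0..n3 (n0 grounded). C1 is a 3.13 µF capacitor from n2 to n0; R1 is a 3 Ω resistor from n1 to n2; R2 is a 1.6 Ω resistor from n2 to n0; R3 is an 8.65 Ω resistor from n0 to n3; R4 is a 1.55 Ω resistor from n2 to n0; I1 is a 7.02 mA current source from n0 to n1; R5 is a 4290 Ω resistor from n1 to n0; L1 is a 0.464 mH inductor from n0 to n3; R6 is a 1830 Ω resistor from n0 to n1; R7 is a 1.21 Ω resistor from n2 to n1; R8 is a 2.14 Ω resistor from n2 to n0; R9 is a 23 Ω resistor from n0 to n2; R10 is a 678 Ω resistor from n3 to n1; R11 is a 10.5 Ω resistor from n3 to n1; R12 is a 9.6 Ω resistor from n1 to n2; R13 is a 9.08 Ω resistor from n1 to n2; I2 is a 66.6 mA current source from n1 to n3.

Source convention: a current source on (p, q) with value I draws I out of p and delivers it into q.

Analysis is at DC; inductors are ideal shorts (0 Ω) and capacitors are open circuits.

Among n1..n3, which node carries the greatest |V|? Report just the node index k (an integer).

1

Element admittances at DC:
  Y(C1) = 0.000 S between n2,n0
  Y(R1) = 0.3333 S between n1,n2
  Y(R2) = 0.6250 S between n2,n0
  Y(R3) = 0.1156 S between n0,n3
  Y(R4) = 0.6452 S between n2,n0
  I1: injects 0.00702 A into n1 (from n0)
  Y(R5) = 0.0002331 S between n1,n0
  L1: short n0↔n3 (DC inductor)
  Y(R6) = 0.0005464 S between n0,n1
  Y(R7) = 0.8264 S between n2,n1
  Y(R8) = 0.4673 S between n2,n0
  Y(R9) = 0.04348 S between n0,n2
  Y(R10) = 0.001475 S between n3,n1
  Y(R11) = 0.09524 S between n3,n1
  Y(R12) = 0.1042 S between n1,n2
  Y(R13) = 0.1101 S between n1,n2
  I2: injects 0.0666 A into n3 (from n1)
Assemble and solve the 4×4 MNA system:
  V(n1)=-0.06824  V(n2)=-0.02972  V(n3)=0.000
  i(L1)=-0.06000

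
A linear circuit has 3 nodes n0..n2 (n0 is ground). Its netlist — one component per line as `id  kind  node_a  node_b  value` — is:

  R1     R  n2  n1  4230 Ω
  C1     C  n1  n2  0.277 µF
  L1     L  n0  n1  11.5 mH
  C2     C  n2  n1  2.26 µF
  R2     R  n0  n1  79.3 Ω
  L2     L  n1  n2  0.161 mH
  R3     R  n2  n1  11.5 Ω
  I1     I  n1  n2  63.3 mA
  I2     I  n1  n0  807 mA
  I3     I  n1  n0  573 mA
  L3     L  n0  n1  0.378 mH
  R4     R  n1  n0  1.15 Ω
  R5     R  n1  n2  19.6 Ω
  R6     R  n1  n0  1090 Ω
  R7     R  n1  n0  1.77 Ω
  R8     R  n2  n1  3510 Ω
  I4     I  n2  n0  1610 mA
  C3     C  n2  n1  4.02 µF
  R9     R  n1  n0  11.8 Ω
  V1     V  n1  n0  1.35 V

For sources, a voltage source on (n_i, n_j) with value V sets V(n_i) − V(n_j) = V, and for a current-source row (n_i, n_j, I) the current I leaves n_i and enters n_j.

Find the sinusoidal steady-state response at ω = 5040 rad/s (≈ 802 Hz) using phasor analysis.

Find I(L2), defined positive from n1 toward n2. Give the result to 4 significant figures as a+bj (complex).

1.568-0.1811j A

Apply KCL at each of the 2 non-ground nodes and solve the resulting linear system.
Node n1: branches {R1, C1, L1, C2, R2, L2, R3, I1, I2, I3, L3, R4, R5, R6, R7, R8, C3, R9, V1} → V_1 = 1.350+0.000j
Node n2: branches {R1, C1, C2, L2, R3, I1, R5, R8, I4, C3} → V_2 = 1.203-1.273j
Source currents: i(V1)=-5.059+0.7319j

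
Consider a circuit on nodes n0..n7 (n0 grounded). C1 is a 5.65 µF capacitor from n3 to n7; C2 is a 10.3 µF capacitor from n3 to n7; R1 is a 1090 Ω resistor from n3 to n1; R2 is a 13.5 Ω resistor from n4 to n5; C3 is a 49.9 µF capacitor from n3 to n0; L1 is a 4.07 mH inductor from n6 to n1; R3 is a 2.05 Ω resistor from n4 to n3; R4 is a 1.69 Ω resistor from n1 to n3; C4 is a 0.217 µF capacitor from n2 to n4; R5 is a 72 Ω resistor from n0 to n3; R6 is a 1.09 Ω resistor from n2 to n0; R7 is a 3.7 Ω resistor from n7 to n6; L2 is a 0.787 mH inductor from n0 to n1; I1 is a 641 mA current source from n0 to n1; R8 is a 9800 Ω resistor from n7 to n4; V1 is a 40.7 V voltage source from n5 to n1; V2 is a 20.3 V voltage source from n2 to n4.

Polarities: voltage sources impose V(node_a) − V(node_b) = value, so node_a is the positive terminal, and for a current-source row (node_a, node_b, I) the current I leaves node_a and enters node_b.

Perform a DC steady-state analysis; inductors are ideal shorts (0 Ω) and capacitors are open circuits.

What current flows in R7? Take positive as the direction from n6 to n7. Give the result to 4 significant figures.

MNA unknowns: 7 node voltages V₁..V_7 plus 4 source currents (L1, L2, V1, V2)
C1: Y=0.000 on G[3,7]
C2: Y=0.000 on G[3,7]
R1: Y=0.0009174 on G[3,1]
R2: Y=0.07407 on G[4,5]
C3: Y=0.000 on G[3,0]
L1: row V6−V1=0, i_L1 at 6,1
R3: Y=0.4878 on G[4,3]
R4: Y=0.5917 on G[1,3]
C4: Y=0.000 on G[2,4]
R5: Y=0.01389 on G[0,3]
R6: Y=0.9174 on G[2,0]
R7: Y=0.2703 on G[7,6]
L2: row V0−V1=0, i_L2 at 0,1
I1: z[0]−=0.641, z[1]+=0.641
R8: Y=0.0001020 on G[7,4]
V1: row V5−V1=40.7, i_V1 at 5,1
V2: row V2−V4=20.3, i_V2 at 2,4
solve → V1=0.000, V2=7.931, V3=-5.513, V4=-12.37, V5=40.70, V6=0.000, V7=-0.004668
aux → i_L1=-0.001262, i_L2=6.559, i_V1=-3.931, i_V2=-7.276

0.001262 A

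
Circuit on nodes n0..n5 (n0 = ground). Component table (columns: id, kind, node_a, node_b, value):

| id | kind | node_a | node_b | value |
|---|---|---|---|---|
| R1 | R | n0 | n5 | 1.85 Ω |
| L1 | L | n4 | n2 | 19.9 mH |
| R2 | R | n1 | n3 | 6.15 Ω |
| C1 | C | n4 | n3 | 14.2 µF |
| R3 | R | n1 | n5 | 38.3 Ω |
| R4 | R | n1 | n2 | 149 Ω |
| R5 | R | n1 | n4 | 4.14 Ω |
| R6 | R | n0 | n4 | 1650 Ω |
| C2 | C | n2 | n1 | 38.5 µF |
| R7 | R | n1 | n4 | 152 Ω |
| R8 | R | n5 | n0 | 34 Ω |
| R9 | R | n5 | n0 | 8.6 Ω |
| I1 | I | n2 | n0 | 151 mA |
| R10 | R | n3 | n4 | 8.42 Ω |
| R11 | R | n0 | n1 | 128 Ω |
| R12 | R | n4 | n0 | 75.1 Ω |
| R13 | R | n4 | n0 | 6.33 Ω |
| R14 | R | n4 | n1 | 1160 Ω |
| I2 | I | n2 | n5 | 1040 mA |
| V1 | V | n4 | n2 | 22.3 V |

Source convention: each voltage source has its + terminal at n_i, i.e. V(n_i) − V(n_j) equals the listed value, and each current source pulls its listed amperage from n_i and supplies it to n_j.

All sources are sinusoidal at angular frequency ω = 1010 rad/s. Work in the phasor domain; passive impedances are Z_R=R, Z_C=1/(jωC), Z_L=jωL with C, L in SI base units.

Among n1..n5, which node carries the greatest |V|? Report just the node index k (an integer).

Element admittances at ω=1010 rad/s:
  Y(R1) = 0.5405+0.000j S between n0,n5
  Y(L1) = 0.000-0.04975j S between n4,n2
  Y(R2) = 0.1626+0.000j S between n1,n3
  Y(C1) = 0.000+0.01434j S between n4,n3
  Y(R3) = 0.02611+0.000j S between n1,n5
  Y(R4) = 0.006711+0.000j S between n1,n2
  Y(R5) = 0.2415+0.000j S between n1,n4
  Y(R6) = 0.0006061+0.000j S between n0,n4
  Y(C2) = 0.000+0.03889j S between n2,n1
  Y(R7) = 0.006579+0.000j S between n1,n4
  Y(R8) = 0.02941+0.000j S between n5,n0
  Y(R9) = 0.1163+0.000j S between n5,n0
  I1: injects 0.151 A into n0 (from n2)
  Y(R10) = 0.1188+0.000j S between n3,n4
  Y(R11) = 0.007812+0.000j S between n0,n1
  Y(R12) = 0.01332+0.000j S between n4,n0
  Y(R13) = 0.1580+0.000j S between n4,n0
  Y(R14) = 0.0008621+0.000j S between n4,n1
  I2: injects 1.04 A into n5 (from n2)
  V1: constraint V(n4)−V(n2) = 22.3
Assemble and solve the 6×6 MNA system:
  V(n1)=-5.706-2.056j  V(n2)=-27.91+0.3943j  V(n3)=-5.738-1.015j  V(n4)=-5.612+0.3943j  V(n5)=1.251-0.07536j
  i(V1)=0.9467+0.2625j

2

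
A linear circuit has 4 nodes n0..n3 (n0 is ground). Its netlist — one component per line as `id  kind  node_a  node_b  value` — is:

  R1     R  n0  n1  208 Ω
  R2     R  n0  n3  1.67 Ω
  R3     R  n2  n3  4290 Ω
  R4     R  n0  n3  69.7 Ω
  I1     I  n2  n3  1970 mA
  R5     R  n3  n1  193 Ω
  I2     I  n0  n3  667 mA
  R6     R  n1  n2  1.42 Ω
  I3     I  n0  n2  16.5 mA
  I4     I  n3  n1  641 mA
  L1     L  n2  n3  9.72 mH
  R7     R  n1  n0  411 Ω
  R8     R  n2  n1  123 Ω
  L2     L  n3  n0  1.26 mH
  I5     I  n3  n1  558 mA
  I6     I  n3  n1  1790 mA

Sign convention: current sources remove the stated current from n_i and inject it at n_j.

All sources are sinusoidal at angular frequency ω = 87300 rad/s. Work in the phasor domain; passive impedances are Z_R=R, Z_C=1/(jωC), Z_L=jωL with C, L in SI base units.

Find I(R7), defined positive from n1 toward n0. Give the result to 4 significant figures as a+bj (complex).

Element admittances at ω=87300 rad/s:
  Y(R1) = 0.004808+0.000j S between n0,n1
  Y(R2) = 0.5988+0.000j S between n0,n3
  Y(R3) = 0.0002331+0.000j S between n2,n3
  Y(R4) = 0.01435+0.000j S between n0,n3
  I1: injects 1.97 A into n3 (from n2)
  Y(R5) = 0.005181+0.000j S between n3,n1
  I2: injects 0.667 A into n3 (from n0)
  Y(R6) = 0.7042+0.000j S between n1,n2
  I3: injects 0.0165 A into n2 (from n0)
  I4: injects 0.641 A into n1 (from n3)
  Y(L1) = 0.000-0.001178j S between n2,n3
  Y(R7) = 0.002433+0.000j S between n1,n0
  Y(R8) = 0.008130+0.000j S between n2,n1
  Y(L2) = 0.000-0.009091j S between n3,n0
  I5: injects 0.558 A into n1 (from n3)
  I6: injects 1.79 A into n1 (from n3)
Assemble and solve the 3×3 MNA system:
  V(n1)=81.25+7.254j  V(n2)=78.47+7.381j  V(n3)=0.1565-0.08335j

0.1977+0.01765j A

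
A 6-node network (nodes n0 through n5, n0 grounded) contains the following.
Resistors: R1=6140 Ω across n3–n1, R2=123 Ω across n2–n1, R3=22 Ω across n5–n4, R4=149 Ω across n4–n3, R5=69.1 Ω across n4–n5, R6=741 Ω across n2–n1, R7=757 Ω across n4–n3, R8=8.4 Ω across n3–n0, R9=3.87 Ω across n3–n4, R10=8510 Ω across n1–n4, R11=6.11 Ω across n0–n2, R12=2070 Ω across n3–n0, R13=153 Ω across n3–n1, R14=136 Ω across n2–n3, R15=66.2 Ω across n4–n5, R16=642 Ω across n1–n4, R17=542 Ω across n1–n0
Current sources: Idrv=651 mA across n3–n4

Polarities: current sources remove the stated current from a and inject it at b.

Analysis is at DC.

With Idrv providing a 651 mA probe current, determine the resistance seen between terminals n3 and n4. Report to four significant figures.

R_eq = 3.732 Ω

MNA unknowns: 5 node voltages V₁..V_5
R1: Y=0.0001629 on G[3,1]
R2: Y=0.008130 on G[2,1]
R3: Y=0.04545 on G[5,4]
R4: Y=0.006711 on G[4,3]
R5: Y=0.01447 on G[4,5]
R6: Y=0.001350 on G[2,1]
R7: Y=0.001321 on G[4,3]
R8: Y=0.1190 on G[3,0]
R9: Y=0.2584 on G[3,4]
R10: Y=0.0001175 on G[1,4]
R11: Y=0.1637 on G[0,2]
R12: Y=0.0004831 on G[3,0]
R13: Y=0.006536 on G[3,1]
R14: Y=0.007353 on G[2,3]
R15: Y=0.01511 on G[4,5]
R16: Y=0.001558 on G[1,4]
R17: Y=0.001845 on G[1,0]
Idrv: z[3]−=0.651, z[4]+=0.651
solve → V1=0.2043, V2=0.01004, V3=-0.01690, V4=2.413, V5=2.413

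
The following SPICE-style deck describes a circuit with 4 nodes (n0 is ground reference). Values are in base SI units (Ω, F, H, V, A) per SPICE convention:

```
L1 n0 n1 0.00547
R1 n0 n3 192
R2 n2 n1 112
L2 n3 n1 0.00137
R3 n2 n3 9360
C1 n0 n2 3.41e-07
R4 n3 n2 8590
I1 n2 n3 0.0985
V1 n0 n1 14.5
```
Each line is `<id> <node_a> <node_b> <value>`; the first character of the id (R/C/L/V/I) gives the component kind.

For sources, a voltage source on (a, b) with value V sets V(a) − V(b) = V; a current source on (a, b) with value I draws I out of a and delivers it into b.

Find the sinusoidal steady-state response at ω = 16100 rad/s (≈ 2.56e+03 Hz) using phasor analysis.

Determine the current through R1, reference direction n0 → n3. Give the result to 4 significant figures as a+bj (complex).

MNA unknowns: 3 node voltages V₁..V_3 plus 1 source current (V1)
L1: Y=0.000-0.01135j on G[0,1]
R1: Y=0.005208+0.000j on G[0,3]
R2: Y=0.008929+0.000j on G[2,1]
L2: Y=0.000-0.04534j on G[3,1]
R3: Y=0.0001068+0.000j on G[2,3]
C1: Y=0.000+0.005490j on G[0,2]
R4: Y=0.0001164+0.000j on G[3,2]
I1: z[2]−=0.0985, z[3]+=0.0985
V1: row V0−V1=14.5, i_V1 at 0,1
solve → V1=-14.50+0.000j, V2=-18.53+11.21j, V3=-14.10+3.771j
aux → i_V1=-0.1350+0.08256j

0.07346-0.01964j A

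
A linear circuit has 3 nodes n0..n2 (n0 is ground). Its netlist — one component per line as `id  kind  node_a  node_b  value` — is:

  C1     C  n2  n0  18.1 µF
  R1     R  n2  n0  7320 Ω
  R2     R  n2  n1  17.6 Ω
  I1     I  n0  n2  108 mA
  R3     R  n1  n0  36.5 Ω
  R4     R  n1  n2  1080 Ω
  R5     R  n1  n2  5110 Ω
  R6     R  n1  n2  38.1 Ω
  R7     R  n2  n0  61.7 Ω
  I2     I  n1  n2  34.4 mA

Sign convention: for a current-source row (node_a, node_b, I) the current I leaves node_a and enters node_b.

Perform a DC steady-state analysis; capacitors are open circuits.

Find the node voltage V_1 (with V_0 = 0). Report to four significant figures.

2.065 V

MNA unknowns: 2 node voltages V₁..V_2
C1: Y=0.000 on G[2,0]
R1: Y=0.0001366 on G[2,0]
R2: Y=0.05682 on G[2,1]
I1: z[0]−=0.108, z[2]+=0.108
R3: Y=0.02740 on G[1,0]
R4: Y=0.0009259 on G[1,2]
R5: Y=0.0001957 on G[1,2]
R6: Y=0.02625 on G[1,2]
R7: Y=0.01621 on G[2,0]
I2: z[1]−=0.0344, z[2]+=0.0344
solve → V1=2.065, V2=3.146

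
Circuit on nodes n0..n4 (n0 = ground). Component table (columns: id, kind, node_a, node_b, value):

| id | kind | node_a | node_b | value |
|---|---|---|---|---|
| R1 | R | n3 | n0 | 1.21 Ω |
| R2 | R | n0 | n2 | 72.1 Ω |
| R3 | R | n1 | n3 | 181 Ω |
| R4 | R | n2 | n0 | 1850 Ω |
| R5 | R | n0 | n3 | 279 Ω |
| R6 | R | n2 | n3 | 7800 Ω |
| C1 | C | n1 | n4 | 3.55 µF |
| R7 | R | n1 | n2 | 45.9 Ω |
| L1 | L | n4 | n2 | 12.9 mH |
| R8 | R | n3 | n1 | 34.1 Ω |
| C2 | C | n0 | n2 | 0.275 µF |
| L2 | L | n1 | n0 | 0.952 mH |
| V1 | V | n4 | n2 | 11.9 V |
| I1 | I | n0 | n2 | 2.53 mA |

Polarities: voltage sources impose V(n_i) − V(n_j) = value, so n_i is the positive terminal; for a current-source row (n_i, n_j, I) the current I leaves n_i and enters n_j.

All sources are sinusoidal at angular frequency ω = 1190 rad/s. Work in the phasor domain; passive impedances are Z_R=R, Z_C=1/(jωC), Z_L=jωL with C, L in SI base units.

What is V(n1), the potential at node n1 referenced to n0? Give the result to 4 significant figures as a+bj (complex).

MNA unknowns: 4 node voltages V₁..V_4 plus 1 source current (V1)
R1: Y=0.8264+0.000j on G[3,0]
R2: Y=0.01387+0.000j on G[0,2]
R3: Y=0.005525+0.000j on G[1,3]
R4: Y=0.0005405+0.000j on G[2,0]
R5: Y=0.003584+0.000j on G[0,3]
R6: Y=0.0001282+0.000j on G[2,3]
C1: Y=0.000+0.004224j on G[1,4]
R7: Y=0.02179+0.000j on G[1,2]
L1: Y=0.000-0.06514j on G[4,2]
R8: Y=0.02933+0.000j on G[3,1]
C2: Y=0.000+0.0003273j on G[0,2]
L2: Y=0.000-0.8827j on G[1,0]
V1: row V4−V2=11.9, i_V1 at 4,2
I1: z[0]−=0.00253, z[2]+=0.00253
solve → V1=-0.02239+0.005115j, V2=-0.1159-1.369j, V3=-0.0009192+3.195e-06j, V4=11.78-1.369j
aux → i_V1=-0.005805+0.7253j

-0.02239+0.005115j V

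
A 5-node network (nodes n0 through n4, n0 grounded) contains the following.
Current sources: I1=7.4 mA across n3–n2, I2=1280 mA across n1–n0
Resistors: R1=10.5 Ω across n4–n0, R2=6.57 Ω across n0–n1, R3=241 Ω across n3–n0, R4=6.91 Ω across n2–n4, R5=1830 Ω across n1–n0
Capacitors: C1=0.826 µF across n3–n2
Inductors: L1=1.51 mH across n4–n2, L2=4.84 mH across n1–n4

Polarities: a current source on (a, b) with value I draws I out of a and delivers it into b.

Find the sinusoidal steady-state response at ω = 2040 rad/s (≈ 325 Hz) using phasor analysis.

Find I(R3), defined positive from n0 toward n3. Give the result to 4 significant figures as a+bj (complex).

0.01193+0.001547j A

MNA unknowns: 4 node voltages V₁..V_4
I1: z[3]−=0.0074, z[2]+=0.0074
R1: Y=0.09524+0.000j on G[4,0]
C1: Y=0.000+0.001685j on G[3,2]
R2: Y=0.1522+0.000j on G[0,1]
R3: Y=0.004149+0.000j on G[3,0]
L1: Y=0.000-0.3246j on G[4,2]
L2: Y=0.000-0.1013j on G[1,4]
R4: Y=0.1447+0.000j on G[2,4]
R5: Y=0.0005464+0.000j on G[1,0]
I2: z[1]−=1.28, z[0]+=1.28
solve → V1=-5.931-1.412j, V2=-3.792+2.313j, V3=-2.874-0.3727j, V4=-3.802+2.281j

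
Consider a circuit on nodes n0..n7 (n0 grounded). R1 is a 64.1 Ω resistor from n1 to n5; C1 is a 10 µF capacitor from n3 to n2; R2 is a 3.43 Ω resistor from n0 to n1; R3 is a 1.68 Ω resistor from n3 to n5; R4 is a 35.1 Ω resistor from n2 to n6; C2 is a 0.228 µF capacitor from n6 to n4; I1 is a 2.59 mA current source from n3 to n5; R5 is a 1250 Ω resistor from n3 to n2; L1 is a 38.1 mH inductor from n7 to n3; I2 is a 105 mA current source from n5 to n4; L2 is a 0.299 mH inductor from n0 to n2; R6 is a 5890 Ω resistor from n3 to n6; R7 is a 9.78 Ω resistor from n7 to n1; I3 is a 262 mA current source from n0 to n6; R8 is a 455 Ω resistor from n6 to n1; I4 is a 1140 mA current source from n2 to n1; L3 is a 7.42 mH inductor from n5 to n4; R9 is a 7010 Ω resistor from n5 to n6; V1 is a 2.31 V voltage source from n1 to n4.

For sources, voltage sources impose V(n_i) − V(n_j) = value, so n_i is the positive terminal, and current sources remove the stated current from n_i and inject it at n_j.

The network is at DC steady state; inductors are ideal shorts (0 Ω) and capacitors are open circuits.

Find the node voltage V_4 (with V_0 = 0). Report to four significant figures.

1.638 V

Apply KCL at each of the 7 non-ground nodes and solve the resulting linear system.
Node n1: branches {R1, R2, R7, R8, I4, V1} → V_1 = 3.948
Node n2: branches {C1, R4, R5, L2, I4} → V_2 = 0.000
Node n3: branches {C1, R3, I1, R5, L1, R6} → V_3 = 1.973
Node n4: branches {C2, I2, L3, V1} → V_4 = 1.638
Node n5: branches {R1, R3, I1, I2, L3, R9} → V_5 = 1.638
Node n6: branches {R4, C2, R6, I3, R8, R9} → V_6 = 8.750
Node n7: branches {L1, R7} → V_7 = 1.973
Source currents: i(L1)=0.2020, i(L2)=0.8891, i(L3)=0.1336, i(V1)=-0.2386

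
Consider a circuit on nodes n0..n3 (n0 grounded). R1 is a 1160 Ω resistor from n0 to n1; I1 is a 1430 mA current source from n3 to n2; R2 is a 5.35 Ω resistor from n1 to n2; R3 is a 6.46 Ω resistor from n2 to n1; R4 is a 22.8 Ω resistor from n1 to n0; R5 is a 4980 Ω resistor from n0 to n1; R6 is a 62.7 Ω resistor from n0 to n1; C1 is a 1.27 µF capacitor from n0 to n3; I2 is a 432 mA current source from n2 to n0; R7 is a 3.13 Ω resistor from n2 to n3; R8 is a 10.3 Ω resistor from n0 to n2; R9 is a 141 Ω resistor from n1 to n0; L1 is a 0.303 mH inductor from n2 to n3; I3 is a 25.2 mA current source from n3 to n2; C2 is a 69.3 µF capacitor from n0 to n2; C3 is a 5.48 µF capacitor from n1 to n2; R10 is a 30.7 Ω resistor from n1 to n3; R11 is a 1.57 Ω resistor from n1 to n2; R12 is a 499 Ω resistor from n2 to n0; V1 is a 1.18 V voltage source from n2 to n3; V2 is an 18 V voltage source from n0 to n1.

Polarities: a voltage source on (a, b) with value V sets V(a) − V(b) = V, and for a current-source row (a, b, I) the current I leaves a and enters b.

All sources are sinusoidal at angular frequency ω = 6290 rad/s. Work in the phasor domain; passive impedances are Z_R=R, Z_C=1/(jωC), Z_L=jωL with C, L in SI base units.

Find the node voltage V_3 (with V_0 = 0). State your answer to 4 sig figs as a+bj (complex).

-15.51+5.622j V

Apply KCL at each of the 3 non-ground nodes and solve the resulting linear system.
Node n1: branches {R1, R2, R3, R4, R5, R6, R9, C3, R10, R11, V2} → V_1 = -18.00+0.000j
Node n2: branches {I1, R2, R3, I2, R7, R8, L1, I3, C2, C3, R11, R12, V1} → V_2 = -14.33+5.622j
Node n3: branches {I1, C1, R7, L1, I3, R10, V1} → V_3 = -15.51+5.622j
Source currents: i(V1)=1.115+0.6784j, i(V2)=-4.706-5.811j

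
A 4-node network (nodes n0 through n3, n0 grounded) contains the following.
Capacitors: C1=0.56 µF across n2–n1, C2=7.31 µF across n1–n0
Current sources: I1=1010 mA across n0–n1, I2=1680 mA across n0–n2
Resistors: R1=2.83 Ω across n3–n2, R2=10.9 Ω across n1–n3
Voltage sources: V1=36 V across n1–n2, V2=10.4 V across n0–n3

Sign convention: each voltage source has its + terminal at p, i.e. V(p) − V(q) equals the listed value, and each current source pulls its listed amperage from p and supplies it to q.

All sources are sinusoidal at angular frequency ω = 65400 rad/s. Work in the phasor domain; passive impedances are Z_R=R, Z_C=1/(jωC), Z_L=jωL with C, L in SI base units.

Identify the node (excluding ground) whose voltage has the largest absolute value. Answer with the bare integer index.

Element admittances at ω=65400 rad/s:
  Y(C1) = 0.000+0.03662j S between n2,n1
  I1: injects 1.01 A into n1 (from n0)
  Y(R1) = 0.3534+0.000j S between n3,n2
  Y(C2) = 0.000+0.4781j S between n1,n0
  I2: injects 1.68 A into n2 (from n0)
  Y(R2) = 0.09174+0.000j S between n1,n3
  V1: constraint V(n1)−V(n2) = 36
  V2: constraint V(n0)−V(n3) = 10.4
Assemble and solve the 5×5 MNA system:
  V(n1)=11.25-12.08j  V(n2)=-24.75-12.08j  V(n3)=-10.40+0.000j
  i(V1)=-6.752-5.587j  i(V2)=3.086+5.377j

2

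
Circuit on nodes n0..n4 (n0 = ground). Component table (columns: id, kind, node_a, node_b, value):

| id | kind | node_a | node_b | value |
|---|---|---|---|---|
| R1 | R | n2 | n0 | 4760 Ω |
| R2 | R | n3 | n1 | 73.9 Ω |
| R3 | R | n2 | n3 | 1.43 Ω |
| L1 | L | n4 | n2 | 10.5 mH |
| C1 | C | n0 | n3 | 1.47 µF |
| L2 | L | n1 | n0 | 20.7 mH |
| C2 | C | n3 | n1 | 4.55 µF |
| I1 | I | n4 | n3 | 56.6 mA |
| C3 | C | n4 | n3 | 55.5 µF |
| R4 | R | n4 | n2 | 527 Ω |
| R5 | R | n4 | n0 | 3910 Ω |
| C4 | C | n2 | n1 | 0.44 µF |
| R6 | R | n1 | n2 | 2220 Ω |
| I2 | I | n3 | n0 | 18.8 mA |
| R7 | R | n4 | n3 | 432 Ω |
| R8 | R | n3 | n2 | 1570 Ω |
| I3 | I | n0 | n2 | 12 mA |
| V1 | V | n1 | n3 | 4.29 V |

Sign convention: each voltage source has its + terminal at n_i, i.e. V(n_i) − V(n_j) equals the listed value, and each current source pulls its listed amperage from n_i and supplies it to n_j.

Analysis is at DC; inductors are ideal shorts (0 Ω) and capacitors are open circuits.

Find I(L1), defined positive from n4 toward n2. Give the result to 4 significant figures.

Apply KCL at each of the 4 non-ground nodes and solve the resulting linear system.
Node n1: branches {R2, L2, C2, C4, R6, V1} → V_1 = 0.000
Node n2: branches {R1, R3, L1, R4, C4, R6, R8, I3} → V_2 = -4.348
Node n3: branches {R2, R3, C1, C2, I1, C3, I2, R7, R8, V1} → V_3 = -4.290
Node n4: branches {L1, I1, C3, R4, R5, R7} → V_4 = -4.348
Source currents: i(L1)=-0.05535, i(L2)=-0.004775, i(V1)=-0.05524

-0.05535 A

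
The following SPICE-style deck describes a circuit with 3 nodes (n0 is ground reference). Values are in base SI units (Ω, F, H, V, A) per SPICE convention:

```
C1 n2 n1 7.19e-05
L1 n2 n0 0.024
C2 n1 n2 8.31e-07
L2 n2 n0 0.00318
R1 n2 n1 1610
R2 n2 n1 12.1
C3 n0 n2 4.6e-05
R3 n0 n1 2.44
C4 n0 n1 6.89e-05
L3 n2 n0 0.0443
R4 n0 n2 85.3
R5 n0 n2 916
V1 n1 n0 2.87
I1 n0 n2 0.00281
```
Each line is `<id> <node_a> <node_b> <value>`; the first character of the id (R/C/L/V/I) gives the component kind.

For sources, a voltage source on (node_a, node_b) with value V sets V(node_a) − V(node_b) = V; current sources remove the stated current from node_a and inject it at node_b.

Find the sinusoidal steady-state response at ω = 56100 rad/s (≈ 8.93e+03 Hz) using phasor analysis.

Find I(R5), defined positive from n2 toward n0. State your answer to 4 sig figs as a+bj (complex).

Apply KCL at each of the 2 non-ground nodes and solve the resulting linear system.
Node n1: branches {C1, C2, R1, R2, R3, C4, V1} → V_1 = 2.870+0.000j
Node n2: branches {C1, L1, C2, L2, R1, R2, C3, L3, R4, R5, I1} → V_2 = 1.760-0.01092j
Source currents: i(V1)=-1.224-15.62j

0.001921-1.192e-05j A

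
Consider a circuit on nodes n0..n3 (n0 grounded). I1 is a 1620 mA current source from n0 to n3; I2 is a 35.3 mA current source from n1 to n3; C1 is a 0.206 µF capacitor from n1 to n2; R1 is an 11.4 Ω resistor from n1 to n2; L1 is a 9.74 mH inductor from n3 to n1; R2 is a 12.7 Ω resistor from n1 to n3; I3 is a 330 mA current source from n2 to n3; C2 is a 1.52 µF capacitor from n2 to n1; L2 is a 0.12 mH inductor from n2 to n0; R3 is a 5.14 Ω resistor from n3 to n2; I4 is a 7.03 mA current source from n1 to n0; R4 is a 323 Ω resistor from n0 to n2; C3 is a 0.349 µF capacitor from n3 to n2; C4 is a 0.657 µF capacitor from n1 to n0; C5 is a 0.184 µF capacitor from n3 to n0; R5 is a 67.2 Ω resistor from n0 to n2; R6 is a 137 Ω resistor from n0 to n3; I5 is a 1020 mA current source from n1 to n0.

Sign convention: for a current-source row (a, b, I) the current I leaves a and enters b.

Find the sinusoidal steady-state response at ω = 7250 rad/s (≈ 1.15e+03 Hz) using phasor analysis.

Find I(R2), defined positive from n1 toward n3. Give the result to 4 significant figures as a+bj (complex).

Apply KCL at each of the 3 non-ground nodes and solve the resulting linear system.
Node n1: branches {I2, C1, R1, L1, R2, C2, I4, C4, I5} → V_1 = -3.469+0.1680j
Node n2: branches {C1, R1, I3, C2, L2, R3, R4, C3, R5} → V_2 = 0.005105+0.4788j
Node n3: branches {I1, I2, L1, R2, I3, R3, C3, C5, R6} → V_3 = 6.081+0.7774j

-0.7520-0.04798j A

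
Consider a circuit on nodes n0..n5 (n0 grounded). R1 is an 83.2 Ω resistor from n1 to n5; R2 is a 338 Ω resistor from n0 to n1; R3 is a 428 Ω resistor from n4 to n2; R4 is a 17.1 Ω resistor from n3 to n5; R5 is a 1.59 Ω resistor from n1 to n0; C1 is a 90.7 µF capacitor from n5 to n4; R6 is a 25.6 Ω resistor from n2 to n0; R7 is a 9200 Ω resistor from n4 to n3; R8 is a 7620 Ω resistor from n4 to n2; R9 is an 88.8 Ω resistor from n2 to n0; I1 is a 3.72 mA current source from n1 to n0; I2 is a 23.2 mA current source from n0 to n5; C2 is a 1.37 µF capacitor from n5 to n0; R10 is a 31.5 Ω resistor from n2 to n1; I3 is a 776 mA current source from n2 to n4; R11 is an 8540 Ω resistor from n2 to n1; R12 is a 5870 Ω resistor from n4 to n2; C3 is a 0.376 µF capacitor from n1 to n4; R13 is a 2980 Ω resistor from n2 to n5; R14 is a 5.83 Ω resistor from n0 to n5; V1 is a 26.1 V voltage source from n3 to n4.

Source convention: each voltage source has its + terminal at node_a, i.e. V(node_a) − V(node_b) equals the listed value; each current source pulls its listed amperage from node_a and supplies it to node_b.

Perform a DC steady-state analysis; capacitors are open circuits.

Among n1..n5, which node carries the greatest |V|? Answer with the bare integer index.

3

Apply KCL at each of the 5 non-ground nodes and solve the resulting linear system.
Node n1: branches {R1, R2, R5, I1, R10, R11, C3} → V_1 = -0.3772
Node n2: branches {R3, R6, R8, R9, R10, I3, R11, R12, R13} → V_2 = -9.502
Node n3: branches {R4, R7, V1} → V_3 = 17.52
Node n4: branches {R3, C1, R7, R8, I3, R12, C3, V1} → V_4 = -8.581
Node n5: branches {R1, R4, C1, I2, C2, R13, R14} → V_5 = 4.291
Source currents: i(V1)=-0.7764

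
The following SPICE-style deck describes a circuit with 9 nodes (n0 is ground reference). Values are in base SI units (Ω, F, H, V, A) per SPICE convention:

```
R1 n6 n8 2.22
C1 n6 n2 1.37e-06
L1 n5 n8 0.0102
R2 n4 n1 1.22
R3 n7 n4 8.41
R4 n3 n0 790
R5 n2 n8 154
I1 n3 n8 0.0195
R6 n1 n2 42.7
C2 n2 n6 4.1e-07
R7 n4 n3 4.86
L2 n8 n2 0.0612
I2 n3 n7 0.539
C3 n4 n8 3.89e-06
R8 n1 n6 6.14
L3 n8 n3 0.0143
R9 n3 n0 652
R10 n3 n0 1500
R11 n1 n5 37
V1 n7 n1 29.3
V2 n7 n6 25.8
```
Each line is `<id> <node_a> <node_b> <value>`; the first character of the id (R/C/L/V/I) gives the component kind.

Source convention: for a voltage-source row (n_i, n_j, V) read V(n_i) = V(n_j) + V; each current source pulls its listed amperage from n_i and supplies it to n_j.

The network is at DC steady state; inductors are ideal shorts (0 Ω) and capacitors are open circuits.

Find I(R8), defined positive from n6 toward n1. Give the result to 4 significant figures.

0.5700 A

MNA unknowns: 8 node voltages V₁..V_8 plus 5 source currents (L1, L2, L3, V1, V2)
R1: Y=0.4505 on G[6,8]
C1: Y=0.000 on G[6,2]
L1: row V5−V8=0, i_L1 at 5,8
R2: Y=0.8197 on G[4,1]
R3: Y=0.1189 on G[7,4]
R4: Y=0.001266 on G[3,0]
R5: Y=0.006494 on G[2,8]
I1: z[3]−=0.0195, z[8]+=0.0195
R6: Y=0.02342 on G[1,2]
C2: Y=0.000 on G[2,6]
R7: Y=0.2058 on G[4,3]
L2: row V8−V2=0, i_L2 at 8,2
I2: z[3]−=0.539, z[7]+=0.539
C3: Y=0.000 on G[4,8]
R8: Y=0.1629 on G[1,6]
L3: row V8−V3=0, i_L3 at 8,3
R9: Y=0.001534 on G[3,0]
R10: Y=0.0006667 on G[3,0]
R11: Y=0.02703 on G[1,5]
V1: row V7−V1=29.3, i_V1 at 7,1
V2: row V7−V6=25.8, i_V2 at 7,6
solve → V1=-2.485, V2=0.000, V3=0.000, V4=1.006, V5=0.000, V6=1.015, V7=26.82, V8=0.000
aux → i_L1=-0.06716, i_L2=0.05819, i_L3=0.3514, i_V1=-3.557, i_V2=1.027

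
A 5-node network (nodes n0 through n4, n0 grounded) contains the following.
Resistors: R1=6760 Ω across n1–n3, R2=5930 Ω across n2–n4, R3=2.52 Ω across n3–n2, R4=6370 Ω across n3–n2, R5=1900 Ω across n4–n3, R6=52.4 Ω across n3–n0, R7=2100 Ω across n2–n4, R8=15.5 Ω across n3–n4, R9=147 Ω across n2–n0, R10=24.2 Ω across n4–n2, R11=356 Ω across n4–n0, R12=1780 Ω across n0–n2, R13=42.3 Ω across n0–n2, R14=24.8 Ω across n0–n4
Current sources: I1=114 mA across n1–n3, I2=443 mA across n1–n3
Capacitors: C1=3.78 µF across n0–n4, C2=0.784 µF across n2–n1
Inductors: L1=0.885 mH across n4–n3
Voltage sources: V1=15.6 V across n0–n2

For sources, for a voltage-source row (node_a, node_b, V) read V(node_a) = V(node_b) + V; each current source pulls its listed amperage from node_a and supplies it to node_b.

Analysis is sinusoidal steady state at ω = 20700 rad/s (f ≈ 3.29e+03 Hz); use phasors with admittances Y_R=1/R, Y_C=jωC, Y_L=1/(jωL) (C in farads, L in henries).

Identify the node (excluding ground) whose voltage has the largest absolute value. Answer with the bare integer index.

1

Element admittances at ω=20700 rad/s:
  Y(R1) = 0.0001479+0.000j S between n1,n3
  Y(R2) = 0.0001686+0.000j S between n2,n4
  Y(R3) = 0.3968+0.000j S between n3,n2
  Y(R4) = 0.0001570+0.000j S between n3,n2
  Y(R5) = 0.0005263+0.000j S between n4,n3
  Y(R6) = 0.01908+0.000j S between n3,n0
  Y(R7) = 0.0004762+0.000j S between n2,n4
  Y(R8) = 0.06452+0.000j S between n3,n4
  I1: injects 0.114 A into n3 (from n1)
  Y(R9) = 0.006803+0.000j S between n2,n0
  Y(C1) = 0.000+0.07825j S between n0,n4
  Y(R10) = 0.04132+0.000j S between n4,n2
  Y(R11) = 0.002809+0.000j S between n4,n0
  I2: injects 0.443 A into n3 (from n1)
  Y(R12) = 0.0005618+0.000j S between n0,n2
  Y(C2) = 0.000+0.01623j S between n2,n1
  Y(R13) = 0.02364+0.000j S between n0,n2
  Y(R14) = 0.04032+0.000j S between n0,n4
  Y(L1) = 0.000-0.05459j S between n4,n3
  V1: constraint V(n0)−V(n2) = 15.6
Assemble and solve the 5×5 MNA system:
  V(n1)=-15.91+34.29j  V(n2)=-15.60+0.000j  V(n3)=-12.24+0.4024j  V(n4)=-8.576+5.977j
  i(V1)=-1.555-0.4056j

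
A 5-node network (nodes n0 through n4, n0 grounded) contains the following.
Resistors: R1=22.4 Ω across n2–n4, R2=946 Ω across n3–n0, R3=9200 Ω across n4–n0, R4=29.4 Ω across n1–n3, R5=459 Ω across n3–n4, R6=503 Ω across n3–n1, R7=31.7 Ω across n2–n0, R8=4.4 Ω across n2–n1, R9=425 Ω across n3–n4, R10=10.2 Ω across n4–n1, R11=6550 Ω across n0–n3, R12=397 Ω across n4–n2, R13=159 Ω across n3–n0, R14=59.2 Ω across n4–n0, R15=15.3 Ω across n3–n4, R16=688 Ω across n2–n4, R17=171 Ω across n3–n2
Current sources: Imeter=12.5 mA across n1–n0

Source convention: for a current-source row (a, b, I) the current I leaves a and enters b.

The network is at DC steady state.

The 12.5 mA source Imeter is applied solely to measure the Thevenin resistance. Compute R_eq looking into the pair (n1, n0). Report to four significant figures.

MNA unknowns: 4 node voltages V₁..V_4
R1: Y=0.04464 on G[2,4]
R2: Y=0.001057 on G[3,0]
R3: Y=0.0001087 on G[4,0]
R4: Y=0.03401 on G[1,3]
R5: Y=0.002179 on G[3,4]
R6: Y=0.001988 on G[3,1]
R7: Y=0.03155 on G[2,0]
R8: Y=0.2273 on G[2,1]
R9: Y=0.002353 on G[3,4]
R10: Y=0.09804 on G[4,1]
R11: Y=0.0001527 on G[0,3]
R12: Y=0.002519 on G[4,2]
R13: Y=0.006289 on G[3,0]
R14: Y=0.01689 on G[4,0]
R15: Y=0.06536 on G[3,4]
R16: Y=0.001453 on G[2,4]
R17: Y=0.005848 on G[3,2]
Imeter: z[1]−=0.0125, z[0]+=0.0125
solve → V1=-0.2580, V2=-0.2255, V3=-0.2183, V4=-0.2206

R_eq = 20.64 Ω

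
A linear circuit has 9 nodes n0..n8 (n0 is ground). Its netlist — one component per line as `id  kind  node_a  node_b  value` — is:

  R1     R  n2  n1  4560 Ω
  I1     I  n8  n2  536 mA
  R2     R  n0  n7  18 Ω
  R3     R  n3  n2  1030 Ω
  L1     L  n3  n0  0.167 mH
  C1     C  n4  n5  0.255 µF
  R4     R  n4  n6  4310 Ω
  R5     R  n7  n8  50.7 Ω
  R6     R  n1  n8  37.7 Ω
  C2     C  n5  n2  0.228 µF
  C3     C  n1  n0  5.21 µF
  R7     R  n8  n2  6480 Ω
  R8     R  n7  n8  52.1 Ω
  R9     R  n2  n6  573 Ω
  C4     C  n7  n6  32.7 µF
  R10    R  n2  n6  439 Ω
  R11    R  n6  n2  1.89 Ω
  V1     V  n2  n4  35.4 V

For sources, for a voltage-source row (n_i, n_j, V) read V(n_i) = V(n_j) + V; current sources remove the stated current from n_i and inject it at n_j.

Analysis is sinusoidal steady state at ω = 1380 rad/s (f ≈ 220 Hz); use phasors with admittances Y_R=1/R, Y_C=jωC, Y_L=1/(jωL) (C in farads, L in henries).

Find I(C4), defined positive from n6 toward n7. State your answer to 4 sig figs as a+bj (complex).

MNA unknowns: 8 node voltages V₁..V_8 plus 1 source current (V1)
R1: Y=0.0002193+0.000j on G[2,1]
I1: z[8]−=0.536, z[2]+=0.536
R2: Y=0.05556+0.000j on G[0,7]
R3: Y=0.0009709+0.000j on G[3,2]
L1: Y=0.000-4.339j on G[3,0]
C1: Y=0.000+0.0003519j on G[4,5]
R4: Y=0.0002320+0.000j on G[4,6]
R5: Y=0.01972+0.000j on G[7,8]
R6: Y=0.02653+0.000j on G[1,8]
C2: Y=0.000+0.0003146j on G[5,2]
C3: Y=0.000+0.007190j on G[1,0]
R7: Y=0.0001543+0.000j on G[8,2]
R8: Y=0.01919+0.000j on G[7,8]
R9: Y=0.001745+0.000j on G[2,6]
C4: Y=0.000+0.04513j on G[7,6]
R10: Y=0.002278+0.000j on G[2,6]
R11: Y=0.5291+0.000j on G[6,2]
V1: row V2−V4=35.4, i_V1 at 2,4
solve → V1=-10.16+5.848j, V2=2.072-10.20j, V3=0.002283+0.0004630j, V4=-33.33-10.20j, V5=-16.62-10.20j, V6=1.064-10.23j, V7=0.7207+1.493j, V8=-11.85+3.227j
aux → i_V1=-0.007980-0.005874j

0.5292+0.01550j A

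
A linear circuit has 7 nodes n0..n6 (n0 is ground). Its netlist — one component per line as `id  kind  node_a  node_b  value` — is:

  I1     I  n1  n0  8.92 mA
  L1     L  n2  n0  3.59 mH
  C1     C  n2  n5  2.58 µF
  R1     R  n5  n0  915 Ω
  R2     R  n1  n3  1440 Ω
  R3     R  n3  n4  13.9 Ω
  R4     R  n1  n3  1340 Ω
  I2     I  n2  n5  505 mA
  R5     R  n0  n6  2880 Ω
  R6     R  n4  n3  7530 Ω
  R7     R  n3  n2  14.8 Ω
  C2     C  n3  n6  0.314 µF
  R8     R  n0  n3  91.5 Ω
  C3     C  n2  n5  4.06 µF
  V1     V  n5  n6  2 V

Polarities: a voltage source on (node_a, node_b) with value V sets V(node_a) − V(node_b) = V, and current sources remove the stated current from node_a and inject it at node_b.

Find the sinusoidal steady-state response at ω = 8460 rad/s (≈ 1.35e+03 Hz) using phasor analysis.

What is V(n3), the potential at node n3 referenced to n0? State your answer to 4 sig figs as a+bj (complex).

-0.2152-0.2134j V

MNA unknowns: 6 node voltages V₁..V_6 plus 1 source current (V1)
I1: z[1]−=0.00892, z[0]+=0.00892
L1: Y=0.000-0.03293j on G[2,0]
C1: Y=0.000+0.02183j on G[2,5]
R1: Y=0.001093+0.000j on G[5,0]
R2: Y=0.0006944+0.000j on G[1,3]
R3: Y=0.07194+0.000j on G[3,4]
R4: Y=0.0007463+0.000j on G[1,3]
I2: z[2]−=0.505, z[5]+=0.505
R5: Y=0.0003472+0.000j on G[0,6]
R6: Y=0.0001328+0.000j on G[4,3]
R7: Y=0.06757+0.000j on G[3,2]
C2: Y=0.000+0.002656j on G[3,6]
R8: Y=0.01093+0.000j on G[0,3]
C3: Y=0.000+0.03435j on G[2,5]
V1: row V5−V6=2, i_V1 at 5,6
solve → V1=-6.407-0.2134j, V2=-0.4546-0.1723j, V3=-0.2152-0.2134j, V4=-0.2152-0.2134j, V5=-0.1387-8.773j, V6=-2.139-8.773j
aux → i_V1=0.02200-0.008156j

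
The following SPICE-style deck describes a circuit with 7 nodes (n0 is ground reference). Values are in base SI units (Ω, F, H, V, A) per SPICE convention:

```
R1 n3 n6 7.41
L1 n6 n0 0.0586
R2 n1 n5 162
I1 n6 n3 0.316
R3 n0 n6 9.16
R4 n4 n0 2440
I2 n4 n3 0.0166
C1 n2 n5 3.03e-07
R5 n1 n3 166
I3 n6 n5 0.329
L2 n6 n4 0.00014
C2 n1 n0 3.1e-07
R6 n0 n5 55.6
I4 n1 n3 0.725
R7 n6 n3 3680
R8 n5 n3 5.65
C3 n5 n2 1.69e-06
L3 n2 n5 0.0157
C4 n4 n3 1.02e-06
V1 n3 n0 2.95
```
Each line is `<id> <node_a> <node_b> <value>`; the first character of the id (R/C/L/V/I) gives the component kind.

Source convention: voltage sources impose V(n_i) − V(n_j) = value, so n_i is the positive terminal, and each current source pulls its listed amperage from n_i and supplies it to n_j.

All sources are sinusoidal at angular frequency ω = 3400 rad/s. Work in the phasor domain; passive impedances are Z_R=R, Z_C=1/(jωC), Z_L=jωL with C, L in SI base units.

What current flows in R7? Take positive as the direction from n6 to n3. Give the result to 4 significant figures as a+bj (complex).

-0.001093+9.537e-06j A

Apply KCL at each of the 6 non-ground nodes and solve the resulting linear system.
Node n1: branches {R2, R5, C2, I4} → V_1 = -56.29+4.941j
Node n2: branches {C1, C3, L3} → V_2 = 2.504+0.1516j
Node n3: branches {R1, I1, I2, R5, I4, R7, R8, C4, V1} → V_3 = 2.950+0.000j
Node n4: branches {R4, I2, L2, C4} → V_4 = -1.080+0.02745j
Node n5: branches {R2, C1, I3, R6, R8, C3, L3} → V_5 = 2.504+0.1516j
Node n6: branches {R1, L1, I1, R3, I3, L2, R7} → V_6 = -1.073+0.03510j
Source currents: i(V1)=0.07762+0.04737j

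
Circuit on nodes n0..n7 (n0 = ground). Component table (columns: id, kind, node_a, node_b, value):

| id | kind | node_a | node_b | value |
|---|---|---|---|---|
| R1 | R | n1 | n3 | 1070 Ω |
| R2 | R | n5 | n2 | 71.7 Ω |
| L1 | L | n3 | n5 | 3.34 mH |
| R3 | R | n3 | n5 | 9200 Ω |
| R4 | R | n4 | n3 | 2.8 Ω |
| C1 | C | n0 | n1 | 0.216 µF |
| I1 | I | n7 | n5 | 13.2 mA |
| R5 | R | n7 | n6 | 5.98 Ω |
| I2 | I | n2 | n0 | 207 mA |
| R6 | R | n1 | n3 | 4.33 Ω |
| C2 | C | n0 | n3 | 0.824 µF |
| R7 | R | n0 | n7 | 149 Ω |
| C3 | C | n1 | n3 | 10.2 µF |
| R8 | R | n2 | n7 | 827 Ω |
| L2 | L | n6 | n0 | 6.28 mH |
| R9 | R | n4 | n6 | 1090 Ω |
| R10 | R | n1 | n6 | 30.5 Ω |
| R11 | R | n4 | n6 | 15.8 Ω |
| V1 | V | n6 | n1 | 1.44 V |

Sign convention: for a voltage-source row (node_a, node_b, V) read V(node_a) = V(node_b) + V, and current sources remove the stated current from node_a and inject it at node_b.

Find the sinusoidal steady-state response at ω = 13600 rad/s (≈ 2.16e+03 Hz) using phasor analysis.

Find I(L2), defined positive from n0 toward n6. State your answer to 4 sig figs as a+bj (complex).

-0.1408-0.3038j A

Apply KCL at each of the 7 non-ground nodes and solve the resulting linear system.
Node n1: branches {R1, C1, R6, C3, R10, V1} → V_1 = -27.39+12.03j
Node n2: branches {R2, I2, R8} → V_2 = -40.70+5.419j
Node n3: branches {R1, L1, R3, R4, R6, C2, C3} → V_3 = -26.83+12.84j
Node n4: branches {R4, R9, R11} → V_4 = -26.70+12.71j
Node n5: branches {R2, L1, R3, I1} → V_5 = -27.21+4.890j
Node n6: branches {R5, L2, R9, R10, R11, V1} → V_6 = -25.95+12.03j
Node n7: branches {I1, R5, R7, R8} → V_7 = -25.13+11.52j
Source currents: i(V1)=-0.09954-0.3446j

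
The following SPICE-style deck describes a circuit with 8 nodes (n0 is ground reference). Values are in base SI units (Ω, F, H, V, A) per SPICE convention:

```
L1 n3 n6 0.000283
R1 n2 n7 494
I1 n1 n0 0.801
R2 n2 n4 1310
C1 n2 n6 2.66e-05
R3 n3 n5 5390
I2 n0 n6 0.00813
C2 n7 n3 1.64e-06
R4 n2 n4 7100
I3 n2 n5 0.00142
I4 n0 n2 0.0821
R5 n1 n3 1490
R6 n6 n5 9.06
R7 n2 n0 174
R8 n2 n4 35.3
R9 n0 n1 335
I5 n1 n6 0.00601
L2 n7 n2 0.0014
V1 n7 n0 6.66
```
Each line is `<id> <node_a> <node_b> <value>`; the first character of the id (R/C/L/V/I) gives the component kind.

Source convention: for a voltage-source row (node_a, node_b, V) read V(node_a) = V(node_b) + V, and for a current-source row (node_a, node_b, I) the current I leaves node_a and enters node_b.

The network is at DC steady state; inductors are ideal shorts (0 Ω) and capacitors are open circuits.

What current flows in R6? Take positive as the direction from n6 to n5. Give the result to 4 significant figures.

Element admittances at DC:
  L1: short n3↔n6 (DC inductor)
  Y(R1) = 0.002024 S between n2,n7
  I1: injects 0.801 A into n0 (from n1)
  Y(R2) = 0.0007634 S between n2,n4
  Y(C1) = 0.000 S between n2,n6
  Y(R3) = 0.0001855 S between n3,n5
  I2: injects 0.00813 A into n6 (from n0)
  Y(C2) = 0.000 S between n7,n3
  Y(R4) = 0.0001408 S between n2,n4
  I3: injects 0.00142 A into n5 (from n2)
  I4: injects 0.0821 A into n2 (from n0)
  Y(R5) = 0.0006711 S between n1,n3
  Y(R6) = 0.1104 S between n6,n5
  Y(R7) = 0.005747 S between n2,n0
  Y(R8) = 0.02833 S between n2,n4
  Y(R9) = 0.002985 S between n0,n1
  I5: injects 0.00601 A into n6 (from n1)
  L2: short n7↔n2 (DC inductor)
  V1: constraint V(n7)−V(n0) = 6.66
Assemble and solve the 10×10 MNA system:
  V(n1)=-265.1  V(n2)=6.660  V(n3)=-242.0  V(n4)=6.660  V(n5)=-241.9  V(n6)=-242.0  V(n7)=6.660
  i(L1)=-0.01556  i(L2)=-0.04240  i(V1)=0.04240

-0.001418 A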